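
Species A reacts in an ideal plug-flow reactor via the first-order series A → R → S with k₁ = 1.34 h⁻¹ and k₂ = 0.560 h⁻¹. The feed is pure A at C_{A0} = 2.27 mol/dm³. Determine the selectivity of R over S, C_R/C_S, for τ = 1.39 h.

1.62

For first-order series with pure A initially, C_R(τ) = k₁C_{A0}/(k₂−k₁)·(e^(−k₁τ) − e^(−k₂τ)).
e^(−k₁τ) = e^(−1.34×1.39) = e^(−1.863) = 0.1553; e^(−k₂τ) = e^(−0.7784) = 0.4591.
C_R = 1.34×2.27/(0.560−1.34) × (0.1553−0.4591) = (-3.900)×(-0.3039) = 1.185 mol/dm³.
C_A = C_{A0}e^(−k₁τ) = 0.3525 mol/dm³, so C_S = C_{A0}−C_A−C_R = 0.7325 mol/dm³; C_R/C_S = 1.62.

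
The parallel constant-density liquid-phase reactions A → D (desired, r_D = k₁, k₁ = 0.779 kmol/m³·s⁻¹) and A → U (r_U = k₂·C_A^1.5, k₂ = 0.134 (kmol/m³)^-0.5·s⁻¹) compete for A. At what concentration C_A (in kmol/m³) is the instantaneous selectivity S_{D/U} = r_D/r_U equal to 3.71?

S_{D/U} = (k₁/k₂)·C_A^-1.5 ⇒ C_A = (S·k₂/k₁)^(1/(-1.5)).
= (3.71×0.134/0.779)^(-0.6667) = (0.6382)^(-0.6667) = 1.35 kmol/m³.

1.35 kmol/m³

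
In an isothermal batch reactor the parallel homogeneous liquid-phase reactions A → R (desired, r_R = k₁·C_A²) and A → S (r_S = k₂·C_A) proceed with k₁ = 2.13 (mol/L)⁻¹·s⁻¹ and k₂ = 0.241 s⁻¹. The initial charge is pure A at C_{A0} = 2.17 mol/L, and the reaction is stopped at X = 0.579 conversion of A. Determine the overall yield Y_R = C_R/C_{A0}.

C_A = C_{A0}(1−X) = 0.9136 mol/L.
Along a PFR/batch, dC_S/dC_A = −r_S/(r_R+r_S) = −k₂/(k₂+k₁·C_A).
Integrating from C_{A0} to C_A: C_S = (0.241/2.13)·ln[(0.241+2.13·2.17)/(0.241+2.13·0.914)] = 0.1131·ln(4.863/2.187) = 0.09042 mol/L.
Then C_R = (C_{A0}−C_A) − C_S = 1.256 − 0.09042 = 1.166 mol/L.
Y_R = C_R/C_{A0} = 1.166/2.17 = 0.537.

0.537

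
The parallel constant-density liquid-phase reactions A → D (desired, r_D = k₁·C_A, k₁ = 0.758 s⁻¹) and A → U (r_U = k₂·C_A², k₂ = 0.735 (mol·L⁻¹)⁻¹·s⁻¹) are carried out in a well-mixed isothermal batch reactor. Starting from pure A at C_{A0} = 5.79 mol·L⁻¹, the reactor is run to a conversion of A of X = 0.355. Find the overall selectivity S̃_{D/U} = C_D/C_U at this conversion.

C_A = C_{A0}(1−X) = 3.735 mol·L⁻¹.
Along a PFR/batch, dC_D/dC_A = −r_D/(r_D+r_U) = −k₁/(k₁+k₂·C_A).
Integrating from C_{A0} to C_A: C_D = (0.758/0.735)·ln[(0.758+0.735·5.79)/(0.758+0.735·3.73)] = 1.031·ln(5.014/3.503) = 0.3698 mol·L⁻¹.
C_U = (C_{A0}−C_A)−C_D = 1.686 mol·L⁻¹; S̃_{D/U} = 0.3698/1.686 = 0.219.

0.219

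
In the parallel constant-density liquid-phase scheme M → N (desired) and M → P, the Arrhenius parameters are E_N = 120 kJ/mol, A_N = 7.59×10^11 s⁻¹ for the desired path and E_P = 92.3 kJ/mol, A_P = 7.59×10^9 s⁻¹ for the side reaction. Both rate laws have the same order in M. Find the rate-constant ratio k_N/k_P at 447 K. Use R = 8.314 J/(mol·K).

0.0579

With equal orders, S_{N/P} = k_N/k_P = (A_N/A_P)·exp[(E_P−E_N)/(RT)].
(E_P−E_N)/(RT) = (92.3−120)×10³/(8.314×447) = -27700/3716 = -7.454.
k_N/k_P = (7.59×10^11/7.59×10^9)·exp(-7.454) = 100.0 × 5.794×10^-4 = 0.0579.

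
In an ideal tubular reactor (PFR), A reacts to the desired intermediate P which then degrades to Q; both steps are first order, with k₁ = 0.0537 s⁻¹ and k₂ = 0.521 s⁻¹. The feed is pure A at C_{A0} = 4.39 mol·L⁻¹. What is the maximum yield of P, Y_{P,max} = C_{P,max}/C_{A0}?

At the optimum, C_{P,max}/C_{A0} = (k₁/k₂)^[k₂/(k₂−k₁)].
= (0.0537/0.521)^(0.521/(0.521−0.0537)) = (0.1031)^(1.115) = 0.07938.

0.0794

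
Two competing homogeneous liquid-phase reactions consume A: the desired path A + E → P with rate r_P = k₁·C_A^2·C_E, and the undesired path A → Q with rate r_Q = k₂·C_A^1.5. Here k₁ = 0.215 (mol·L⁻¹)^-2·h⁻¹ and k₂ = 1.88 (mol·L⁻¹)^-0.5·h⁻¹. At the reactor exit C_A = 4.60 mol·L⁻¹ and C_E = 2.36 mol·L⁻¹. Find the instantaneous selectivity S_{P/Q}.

S_{P/Q} = r_P/r_Q = (k₁·C_A^2·C_E)/(k₂·C_A^1.5) = (k₁/k₂)·C_A^0.5·C_E.
= (0.215×4.600^2×2.360) / (1.88×4.600^1.5) = 10.74/18.55 = 0.579.
Since the desired path is higher order in A, keeping C_A high (PFR or concentrated feed) favours P.

0.579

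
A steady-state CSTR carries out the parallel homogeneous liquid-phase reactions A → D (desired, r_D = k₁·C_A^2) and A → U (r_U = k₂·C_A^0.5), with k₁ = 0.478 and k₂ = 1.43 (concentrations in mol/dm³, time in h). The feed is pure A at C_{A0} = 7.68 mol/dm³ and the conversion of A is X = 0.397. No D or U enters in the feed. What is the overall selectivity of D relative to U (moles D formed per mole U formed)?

Exit C_A = C_{A0}(1−X) = 7.68×0.603 = 4.631 mol/dm³.
In a CSTR the entire volume is at exit conditions, so r_D = 0.478×4.631^2 = 10.25 and r_U = 1.43×4.631^0.5 = 3.077.
Overall selectivity = C_D/C_U = r_Dτ/(r_Uτ) = r_D/r_U = 3.33.

3.33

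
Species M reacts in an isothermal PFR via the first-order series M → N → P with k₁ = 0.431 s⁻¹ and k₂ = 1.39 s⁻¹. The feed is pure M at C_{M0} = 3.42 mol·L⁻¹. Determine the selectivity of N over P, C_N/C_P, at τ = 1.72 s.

For first-order series with pure M initially, C_N(τ) = k₁C_{M0}/(k₂−k₁)·(e^(−k₁τ) − e^(−k₂τ)).
e^(−k₁τ) = e^(−0.431×1.72) = e^(−0.7413) = 0.4765; e^(−k₂τ) = e^(−2.391) = 0.09156.
C_N = 0.431×3.42/(1.39−0.431) × (0.4765−0.09156) = 1.537×0.3849 = 0.5916 mol·L⁻¹.
C_M = C_{M0}e^(−k₁τ) = 1.630 mol·L⁻¹, so C_P = C_{M0}−C_M−C_N = 1.199 mol·L⁻¹; C_N/C_P = 0.494.

0.494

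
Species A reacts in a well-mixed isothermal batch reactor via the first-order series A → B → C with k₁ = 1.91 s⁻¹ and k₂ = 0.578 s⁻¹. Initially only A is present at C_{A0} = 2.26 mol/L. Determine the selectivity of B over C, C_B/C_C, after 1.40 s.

Solving the coupled first-order balances gives C_B(t) = [k₁/(k₂−k₁)]·C_{A0}·(e^(−k₁t) − e^(−k₂t)).
e^(−k₁t) = e^(−1.91×1.40) = e^(−2.674) = 0.06898; e^(−k₂t) = e^(−0.8092) = 0.4452.
C_B = 1.91×2.26/(0.578−1.91) × (0.06898−0.4452) = (-3.241)×(-0.3762) = 1.219 mol/L.
C_A = C_{A0}e^(−k₁t) = 0.1559 mol/L, so C_C = C_{A0}−C_A−C_B = 0.8848 mol/L; C_B/C_C = 1.38.

1.38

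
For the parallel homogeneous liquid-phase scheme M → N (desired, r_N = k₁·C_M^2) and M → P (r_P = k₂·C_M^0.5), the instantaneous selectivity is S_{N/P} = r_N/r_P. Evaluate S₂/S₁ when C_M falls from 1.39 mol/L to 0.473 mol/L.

0.199

S_{N/P} = (k₁/k₂)·C_M^1.5, so S₂/S₁ = (C_{M,2}/C_{M,1})^1.5.
= (0.473/1.39)^1.5 = (0.3403)^1.5 = 0.199.
Selectivity toward N falls as C_M falls — high-concentration operation is favoured.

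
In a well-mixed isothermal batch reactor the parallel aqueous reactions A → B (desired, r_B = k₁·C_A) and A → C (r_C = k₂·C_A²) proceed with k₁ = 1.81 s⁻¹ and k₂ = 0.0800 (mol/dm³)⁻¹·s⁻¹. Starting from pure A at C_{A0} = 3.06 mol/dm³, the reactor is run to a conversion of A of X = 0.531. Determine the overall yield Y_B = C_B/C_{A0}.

0.483

C_A = C_{A0}(1−X) = 1.435 mol/dm³.
Along a PFR/batch, dC_B/dC_A = −r_B/(r_B+r_C) = −k₁/(k₁+k₂·C_A).
Integrating from C_{A0} to C_A: C_B = (1.81/0.0800)·ln[(1.81+0.0800·3.06)/(1.81+0.0800·1.44)] = 22.62·ln(2.055/1.925) = 1.479 mol/dm³.
Y_B = C_B/C_{A0} = 1.479/3.06 = 0.483.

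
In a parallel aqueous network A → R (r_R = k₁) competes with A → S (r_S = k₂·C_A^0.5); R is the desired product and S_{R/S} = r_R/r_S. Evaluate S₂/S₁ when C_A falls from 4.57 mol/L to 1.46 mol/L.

S_{R/S} = (k₁/k₂)·C_A^-0.5, so S₂/S₁ = (C_{A,2}/C_{A,1})^-0.5.
= (1.46/4.57)^(-0.5) = (0.3195)^(-0.5) = 1.77.

1.77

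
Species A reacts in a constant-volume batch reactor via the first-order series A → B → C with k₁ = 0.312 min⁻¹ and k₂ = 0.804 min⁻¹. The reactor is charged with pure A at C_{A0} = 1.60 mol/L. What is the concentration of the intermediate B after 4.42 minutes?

0.226 mol/L

Solving the coupled first-order balances gives C_B(t) = [k₁/(k₂−k₁)]·C_{A0}·(e^(−k₁t) − e^(−k₂t)).
e^(−k₁t) = e^(−0.312×4.42) = e^(−1.379) = 0.2518; e^(−k₂t) = e^(−3.554) = 0.02862.
C_B = 0.312×1.60/(0.804−0.312) × (0.2518−0.02862) = 1.015×0.2232 = 0.2265 mol/L.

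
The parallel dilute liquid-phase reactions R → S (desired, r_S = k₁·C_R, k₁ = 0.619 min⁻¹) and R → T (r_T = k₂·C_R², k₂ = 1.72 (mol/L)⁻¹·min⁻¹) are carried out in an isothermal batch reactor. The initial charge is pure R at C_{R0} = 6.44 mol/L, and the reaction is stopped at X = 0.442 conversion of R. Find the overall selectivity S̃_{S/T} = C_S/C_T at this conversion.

C_R = C_{R0}(1−X) = 3.594 mol/L.
Along a PFR/batch, dC_S/dC_R = −r_S/(r_S+r_T) = −k₁/(k₁+k₂·C_R).
Integrating from C_{R0} to C_R: C_S = (0.619/1.72)·ln[(0.619+1.72·6.44)/(0.619+1.72·3.59)] = 0.3599·ln(11.70/6.800) = 0.1952 mol/L.
C_T = (C_{R0}−C_R)−C_S = 2.651 mol/L; S̃_{S/T} = 0.1952/2.651 = 0.0736.

0.0736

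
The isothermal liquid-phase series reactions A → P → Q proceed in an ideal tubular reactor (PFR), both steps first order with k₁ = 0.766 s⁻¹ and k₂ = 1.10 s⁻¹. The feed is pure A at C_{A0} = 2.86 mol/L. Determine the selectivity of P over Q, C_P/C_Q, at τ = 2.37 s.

0.322

The intermediate concentration in a first-order A→B→C sequence is C_P = k₁C_{A0}(e^(−k₁τ) − e^(−k₂τ))/(k₂−k₁).
e^(−k₁τ) = e^(−0.766×2.37) = e^(−1.815) = 0.1628; e^(−k₂τ) = e^(−2.607) = 0.07376.
C_P = 0.766×2.86/(1.10−0.766) × (0.1628−0.07376) = 6.559×0.08901 = 0.5839 mol/L.
C_A = C_{A0}e^(−k₁τ) = 0.4655 mol/L, so C_Q = C_{A0}−C_A−C_P = 1.811 mol/L; C_P/C_Q = 0.322.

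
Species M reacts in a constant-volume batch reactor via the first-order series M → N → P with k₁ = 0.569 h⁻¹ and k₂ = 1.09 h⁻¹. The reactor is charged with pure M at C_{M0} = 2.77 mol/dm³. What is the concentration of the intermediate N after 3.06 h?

0.423 mol/dm³

For first-order series with pure M initially, C_N(t) = k₁C_{M0}/(k₂−k₁)·(e^(−k₁t) − e^(−k₂t)).
e^(−k₁t) = e^(−0.569×3.06) = e^(−1.741) = 0.1753; e^(−k₂t) = e^(−3.335) = 0.03560.
C_N = 0.569×2.77/(1.09−0.569) × (0.1753−0.03560) = 3.025×0.1397 = 0.4227 mol/dm³.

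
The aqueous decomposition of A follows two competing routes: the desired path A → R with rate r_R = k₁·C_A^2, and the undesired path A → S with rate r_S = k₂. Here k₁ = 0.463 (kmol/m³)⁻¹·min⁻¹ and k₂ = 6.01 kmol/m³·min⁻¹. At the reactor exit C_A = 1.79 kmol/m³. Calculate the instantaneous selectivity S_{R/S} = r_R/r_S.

S_{R/S} = r_R/r_S = (k₁·C_A^2)/(k₂) = (k₁/k₂)·C_A^2.
= (0.463×1.790^2) / (6.01) = 1.483/6.010 = 0.247.

0.247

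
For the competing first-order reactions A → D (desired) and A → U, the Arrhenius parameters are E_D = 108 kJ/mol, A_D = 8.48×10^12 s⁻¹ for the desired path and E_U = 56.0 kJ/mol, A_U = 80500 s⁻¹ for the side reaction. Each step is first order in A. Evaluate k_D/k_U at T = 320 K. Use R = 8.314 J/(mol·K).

0.342

With equal orders, S_{D/U} = k_D/k_U = (A_D/A_U)·exp[(E_U−E_D)/(RT)].
(E_U−E_D)/(RT) = (56.0−108)×10³/(8.314×320) = -52000/2660 = -19.55.
k_D/k_U = (8.48×10^12/80500)·exp(-19.55) = 1.053×10^8 × 3.248×10^-9 = 0.342.
Since E_D > E_U, raising the temperature improves selectivity toward D.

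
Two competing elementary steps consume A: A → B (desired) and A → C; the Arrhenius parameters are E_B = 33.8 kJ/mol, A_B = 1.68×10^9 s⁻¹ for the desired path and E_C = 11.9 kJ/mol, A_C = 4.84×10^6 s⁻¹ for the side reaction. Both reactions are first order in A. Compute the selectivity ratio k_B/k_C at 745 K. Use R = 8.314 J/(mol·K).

10.1

With equal orders, S_{B/C} = k_B/k_C = (A_B/A_C)·exp[(E_C−E_B)/(RT)].
(E_C−E_B)/(RT) = (11.9−33.8)×10³/(8.314×745) = -21900/6194 = -3.536.
k_B/k_C = (1.68×10^9/4.84×10^6)·exp(-3.536) = 347.1 × 0.02914 = 10.1.
Since E_B > E_C, raising the temperature improves selectivity toward B.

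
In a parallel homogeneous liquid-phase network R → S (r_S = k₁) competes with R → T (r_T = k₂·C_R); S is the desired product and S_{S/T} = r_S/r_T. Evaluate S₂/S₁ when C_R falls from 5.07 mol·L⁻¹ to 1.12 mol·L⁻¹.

S_{S/T} = (k₁/k₂)·C_R⁻¹, so S₂/S₁ = (C_{R,2}/C_{R,1})⁻¹.
= 5.07/1.12 = 4.53.

4.53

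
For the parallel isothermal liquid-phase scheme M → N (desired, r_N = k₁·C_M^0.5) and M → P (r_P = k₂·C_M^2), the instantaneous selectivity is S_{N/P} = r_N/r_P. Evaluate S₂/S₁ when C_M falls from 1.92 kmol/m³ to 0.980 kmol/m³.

2.74

S_{N/P} = (k₁/k₂)·C_M^-1.5, so S₂/S₁ = (C_{M,2}/C_{M,1})^-1.5.
= (0.980/1.92)^(-1.5) = (0.5104)^(-1.5) = 2.74.
Selectivity toward N rises as C_M falls — low-concentration operation is favoured.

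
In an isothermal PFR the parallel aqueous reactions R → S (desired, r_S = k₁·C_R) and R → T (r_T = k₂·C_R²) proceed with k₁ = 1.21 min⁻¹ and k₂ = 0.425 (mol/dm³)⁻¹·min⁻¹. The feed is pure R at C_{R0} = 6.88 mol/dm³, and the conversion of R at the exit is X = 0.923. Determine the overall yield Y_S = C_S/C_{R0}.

C_R = C_{R0}(1−X) = 0.5298 mol/dm³.
Along a PFR/batch, dC_S/dC_R = −r_S/(r_S+r_T) = −k₁/(k₁+k₂·C_R).
Integrating from C_{R0} to C_R: C_S = (1.21/0.425)·ln[(1.21+0.425·6.88)/(1.21+0.425·0.530)] = 2.847·ln(4.134/1.435) = 3.012 mol/dm³.
Y_S = C_S/C_{R0} = 3.012/6.88 = 0.438.

0.438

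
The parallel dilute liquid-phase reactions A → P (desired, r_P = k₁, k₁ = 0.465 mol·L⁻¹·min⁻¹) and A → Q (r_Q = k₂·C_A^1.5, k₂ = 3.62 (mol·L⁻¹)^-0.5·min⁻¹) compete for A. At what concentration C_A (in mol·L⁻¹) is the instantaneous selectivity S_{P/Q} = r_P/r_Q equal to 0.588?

S_{P/Q} = (k₁/k₂)·C_A^-1.5 ⇒ C_A = (S·k₂/k₁)^(1/(-1.5)).
= (0.588×3.62/0.465)^(-0.6667) = (4.578)^(-0.6667) = 0.363 mol·L⁻¹.

0.363 mol·L⁻¹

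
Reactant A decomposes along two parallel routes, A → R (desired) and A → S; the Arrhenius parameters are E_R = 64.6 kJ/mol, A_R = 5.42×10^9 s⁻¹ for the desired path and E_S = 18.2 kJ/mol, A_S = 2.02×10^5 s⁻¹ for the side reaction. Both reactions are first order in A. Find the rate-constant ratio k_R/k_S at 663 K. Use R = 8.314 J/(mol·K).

k_R/k_S = (A_R/A_S)·exp[−(E_R−E_S)/(RT)] = (A_R/A_S)·exp[(E_S−E_R)/(RT)].
(E_S−E_R)/(RT) = (18.2−64.6)×10³/(8.314×663) = -46400/5512 = -8.418.
k_R/k_S = (5.42×10^9/2.02×10^5)·exp(-8.418) = 26832 × 2.209×10^-4 = 5.93.

5.93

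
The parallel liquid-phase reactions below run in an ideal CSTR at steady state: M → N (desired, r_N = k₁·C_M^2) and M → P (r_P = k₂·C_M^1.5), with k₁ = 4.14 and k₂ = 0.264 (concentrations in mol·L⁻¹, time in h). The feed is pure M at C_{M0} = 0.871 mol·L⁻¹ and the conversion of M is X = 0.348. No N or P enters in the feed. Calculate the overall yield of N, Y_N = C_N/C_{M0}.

Exit C_M = C_{M0}(1−X) = 0.871×0.652 = 0.5679 mol·L⁻¹.
Rates in a CSTR are evaluated at the outlet concentration: r_N = 4.14×0.5679^2 = 1.335, r_P = 0.264×0.5679^1.5 = 0.1130.
Fraction of consumed M going to N: r_N/(r_N+r_P) = 0.9220.
C_N = 0.9220·C_{M0}·X = 0.9220×0.871×0.348 = 0.279 mol·L⁻¹; Y_N = C_N/C_{M0} = 0.321.

0.321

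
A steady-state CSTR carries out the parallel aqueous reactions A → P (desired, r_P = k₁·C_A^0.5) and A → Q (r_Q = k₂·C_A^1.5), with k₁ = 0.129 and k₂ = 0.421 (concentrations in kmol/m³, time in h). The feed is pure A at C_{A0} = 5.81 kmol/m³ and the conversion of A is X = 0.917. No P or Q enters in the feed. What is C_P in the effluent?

Exit C_A = C_{A0}(1−X) = 5.81×0.0830 = 0.4822 kmol/m³.
Rates in a CSTR are evaluated at the outlet concentration: r_P = 0.129×0.4822^0.5 = 0.08958, r_Q = 0.421×0.4822^1.5 = 0.1410.
Fraction of consumed A going to P: r_P/(r_P+r_Q) = 0.3885.
C_P = 0.3885·C_{A0}·X = 0.3885×5.81×0.917 = 2.07 kmol/m³.

2.07 kmol/m³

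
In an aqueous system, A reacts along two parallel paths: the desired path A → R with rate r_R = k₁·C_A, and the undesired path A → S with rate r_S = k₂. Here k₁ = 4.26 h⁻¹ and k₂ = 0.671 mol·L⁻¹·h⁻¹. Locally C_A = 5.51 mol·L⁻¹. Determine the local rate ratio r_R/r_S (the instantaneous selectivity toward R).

35.0

S_{R/S} = r_R/r_S = (k₁·C_A)/(k₂) = (k₁/k₂)·C_A.
= (4.26×5.510) / (0.671) = 23.47/0.6710 = 35.0.
Since the desired path is higher order in A, keeping C_A high (PFR or concentrated feed) favours R.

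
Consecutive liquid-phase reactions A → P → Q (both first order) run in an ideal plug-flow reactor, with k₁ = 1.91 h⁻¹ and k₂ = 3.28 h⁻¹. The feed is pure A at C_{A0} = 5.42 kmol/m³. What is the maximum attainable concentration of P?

At the optimum, C_{P,max}/C_{A0} = (k₁/k₂)^[k₂/(k₂−k₁)].
= (1.91/3.28)^(3.28/(3.28−1.91)) = (0.5823)^(2.394) = 0.2740.
C_{P,max} = 0.2740×5.42 = 1.49 kmol/m³.

1.49 kmol/m³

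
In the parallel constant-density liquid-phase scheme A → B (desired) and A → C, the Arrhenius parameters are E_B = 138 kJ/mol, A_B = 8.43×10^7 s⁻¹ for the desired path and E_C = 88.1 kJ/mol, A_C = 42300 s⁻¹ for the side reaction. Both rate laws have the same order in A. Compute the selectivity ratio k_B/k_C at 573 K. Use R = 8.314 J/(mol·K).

0.0563

With equal orders, S_{B/C} = k_B/k_C = (A_B/A_C)·exp[(E_C−E_B)/(RT)].
(E_C−E_B)/(RT) = (88.1−138)×10³/(8.314×573) = -49900/4764 = -10.47.
k_B/k_C = (8.43×10^7/42300)·exp(-10.47) = 1993 × 2.825×10^-5 = 0.0563.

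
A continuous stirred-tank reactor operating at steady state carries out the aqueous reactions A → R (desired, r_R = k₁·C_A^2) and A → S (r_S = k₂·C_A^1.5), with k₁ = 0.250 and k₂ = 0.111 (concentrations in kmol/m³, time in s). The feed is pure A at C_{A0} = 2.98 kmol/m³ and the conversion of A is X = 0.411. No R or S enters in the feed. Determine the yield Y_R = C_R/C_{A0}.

0.308

Exit C_A = C_{A0}(1−X) = 2.98×0.589 = 1.755 kmol/m³.
A CSTR operates uniformly at the exit composition, giving r_R = 0.7702 and r_S = 0.2581 (each k·C_A^n at C_A = 1.755).
Fraction of consumed A going to R: r_R/(r_R+r_S) = 0.7490.
C_R = 0.7490·C_{A0}·X = 0.7490×2.98×0.411 = 0.917 kmol/m³; Y_R = C_R/C_{A0} = 0.308.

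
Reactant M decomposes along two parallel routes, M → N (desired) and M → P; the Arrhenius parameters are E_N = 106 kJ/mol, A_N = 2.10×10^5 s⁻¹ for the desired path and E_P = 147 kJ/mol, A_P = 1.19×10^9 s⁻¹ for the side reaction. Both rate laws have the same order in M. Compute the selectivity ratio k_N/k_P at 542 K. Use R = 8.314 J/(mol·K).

1.58

With equal orders, S_{N/P} = k_N/k_P = (A_N/A_P)·exp[(E_P−E_N)/(RT)].
(E_P−E_N)/(RT) = (147−106)×10³/(8.314×542) = 41000/4506 = 9.099.
k_N/k_P = (2.10×10^5/1.19×10^9)·exp(9.099) = 1.765×10^-4 × 8943 = 1.58.
Since E_N < E_P, lowering the temperature improves selectivity toward N.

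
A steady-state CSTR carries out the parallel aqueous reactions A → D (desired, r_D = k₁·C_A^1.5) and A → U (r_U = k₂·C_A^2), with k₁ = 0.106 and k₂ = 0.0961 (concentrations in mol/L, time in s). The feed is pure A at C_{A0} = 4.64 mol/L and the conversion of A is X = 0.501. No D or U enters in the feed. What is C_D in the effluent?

0.977 mol/L

Exit C_A = C_{A0}(1−X) = 4.64×0.499 = 2.315 mol/L.
Rates in a CSTR are evaluated at the outlet concentration: r_D = 0.106×2.315^1.5 = 0.3735, r_U = 0.0961×2.315^2 = 0.5152.
Fraction of consumed A going to D: r_D/(r_D+r_U) = 0.4203.
C_D = 0.4203·C_{A0}·X = 0.4203×4.64×0.501 = 0.977 mol/L.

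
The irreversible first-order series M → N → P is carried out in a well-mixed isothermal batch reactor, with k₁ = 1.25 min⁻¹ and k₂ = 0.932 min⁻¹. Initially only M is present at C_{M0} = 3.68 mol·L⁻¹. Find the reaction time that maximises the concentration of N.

The intermediate peaks when r₁ = r₂, i.e. k₁e^(−k₁t) = k₂e^(−k₂t), giving t_opt = ln(k₂/k₁)/(k₂−k₁).
= ln(0.932/1.25)/(0.932−1.25) = ln(0.7456)/-0.3180 = -0.2936/-0.3180 = 0.923 min.

0.923 min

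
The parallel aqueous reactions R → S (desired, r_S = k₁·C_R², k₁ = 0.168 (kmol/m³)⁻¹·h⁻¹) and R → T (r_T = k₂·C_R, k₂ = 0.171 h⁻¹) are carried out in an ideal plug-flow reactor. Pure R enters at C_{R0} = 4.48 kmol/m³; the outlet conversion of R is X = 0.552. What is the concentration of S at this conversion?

1.86 kmol/m³

C_R = C_{R0}(1−X) = 2.007 kmol/m³.
Along a PFR/batch, dC_T/dC_R = −r_T/(r_S+r_T) = −k₂/(k₂+k₁·C_R).
Integrating from C_{R0} to C_R: C_T = (0.171/0.168)·ln[(0.171+0.168·4.48)/(0.171+0.168·2.01)] = 1.018·ln(0.9236/0.5082) = 0.6082 kmol/m³.
Then C_S = (C_{R0}−C_R) − C_T = 2.473 − 0.6082 = 1.865 kmol/m³.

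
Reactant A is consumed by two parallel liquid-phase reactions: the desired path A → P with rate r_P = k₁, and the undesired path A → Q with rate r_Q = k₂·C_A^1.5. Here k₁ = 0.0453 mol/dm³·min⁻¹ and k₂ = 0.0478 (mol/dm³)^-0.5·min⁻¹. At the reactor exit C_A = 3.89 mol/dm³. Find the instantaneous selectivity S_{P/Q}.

0.124

S_{P/Q} = r_P/r_Q = (k₁)/(k₂·C_A^1.5) = (k₁/k₂)·C_A^-1.5.
= (0.0453) / (0.0478×3.890^1.5) = 0.04530/0.3667 = 0.124.
The undesired path is higher order in A, so low C_A (CSTR or dilute feed) favours P.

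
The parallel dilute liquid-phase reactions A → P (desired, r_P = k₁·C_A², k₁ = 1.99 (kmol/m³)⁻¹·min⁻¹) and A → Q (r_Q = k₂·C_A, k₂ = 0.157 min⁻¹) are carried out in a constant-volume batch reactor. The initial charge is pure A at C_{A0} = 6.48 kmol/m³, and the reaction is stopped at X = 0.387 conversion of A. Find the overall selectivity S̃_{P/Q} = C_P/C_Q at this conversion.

C_A = C_{A0}(1−X) = 3.972 kmol/m³.
Along a PFR/batch, dC_Q/dC_A = −r_Q/(r_P+r_Q) = −k₂/(k₂+k₁·C_A).
Integrating from C_{A0} to C_A: C_Q = (0.157/1.99)·ln[(0.157+1.99·6.48)/(0.157+1.99·3.97)] = 0.07889·ln(13.05/8.062) = 0.03801 kmol/m³.
Then C_P = (C_{A0}−C_A) − C_Q = 2.508 − 0.03801 = 2.470 kmol/m³.
S̃_{P/Q} = C_P/C_Q = 2.470/0.03801 = 65.0.

65.0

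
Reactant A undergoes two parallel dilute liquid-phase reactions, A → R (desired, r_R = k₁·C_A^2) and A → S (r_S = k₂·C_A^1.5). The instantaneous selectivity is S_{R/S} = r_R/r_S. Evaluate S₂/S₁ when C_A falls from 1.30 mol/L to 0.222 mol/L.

S_{R/S} = (k₁/k₂)·C_A^0.5, so S₂/S₁ = (C_{A,2}/C_{A,1})^0.5.
= (0.222/1.30)^0.5 = (0.1708)^0.5 = 0.413.
Selectivity toward R falls as C_A falls — high-concentration operation is favoured.

0.413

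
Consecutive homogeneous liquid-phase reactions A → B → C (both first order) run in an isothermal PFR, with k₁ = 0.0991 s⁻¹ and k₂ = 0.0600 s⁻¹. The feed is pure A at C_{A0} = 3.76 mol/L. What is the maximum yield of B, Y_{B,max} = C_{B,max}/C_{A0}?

0.463

Evaluating C_B at τ_opt = ln(k₂/k₁)/(k₂−k₁) gives C_{B,max}/C_{A0} = (k₁/k₂)^[k₂/(k₂−k₁)].
= (0.0991/0.0600)^(0.0600/(0.0600−0.0991)) = (1.652)^(-1.535) = 0.4630.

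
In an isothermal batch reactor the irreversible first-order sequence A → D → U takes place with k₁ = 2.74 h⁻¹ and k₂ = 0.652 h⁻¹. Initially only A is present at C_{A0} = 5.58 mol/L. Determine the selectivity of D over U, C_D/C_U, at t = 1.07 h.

The intermediate concentration in a first-order A→B→C sequence is C_D = k₁C_{A0}(e^(−k₁t) − e^(−k₂t))/(k₂−k₁).
e^(−k₁t) = e^(−2.74×1.07) = e^(−2.932) = 0.05330; e^(−k₂t) = e^(−0.6976) = 0.4978.
C_D = 2.74×5.58/(0.652−2.74) × (0.05330−0.4978) = (-7.322)×(-0.4445) = 3.255 mol/L.
C_A = C_{A0}e^(−k₁t) = 0.2974 mol/L, so C_U = C_{A0}−C_A−C_D = 2.028 mol/L; C_D/C_U = 1.60.

1.60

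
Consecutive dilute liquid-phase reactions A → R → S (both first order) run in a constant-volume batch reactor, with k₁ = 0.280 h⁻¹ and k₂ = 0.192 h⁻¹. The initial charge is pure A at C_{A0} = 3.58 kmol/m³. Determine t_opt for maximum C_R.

4.29 h

Setting dC_R/dt = 0 gives t_opt = ln(k₂/k₁)/(k₂−k₁).
= ln(0.192/0.280)/(0.192−0.280) = ln(0.6857)/-0.08800 = -0.3773/-0.08800 = 4.29 h.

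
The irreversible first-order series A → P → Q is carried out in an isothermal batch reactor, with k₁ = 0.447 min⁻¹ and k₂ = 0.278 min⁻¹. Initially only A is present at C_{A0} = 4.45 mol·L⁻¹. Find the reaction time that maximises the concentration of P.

Setting dC_P/dt = 0 gives t_opt = ln(k₂/k₁)/(k₂−k₁).
= ln(0.278/0.447)/(0.278−0.447) = ln(0.6219)/-0.1690 = -0.4749/-0.1690 = 2.81 min.

2.81 min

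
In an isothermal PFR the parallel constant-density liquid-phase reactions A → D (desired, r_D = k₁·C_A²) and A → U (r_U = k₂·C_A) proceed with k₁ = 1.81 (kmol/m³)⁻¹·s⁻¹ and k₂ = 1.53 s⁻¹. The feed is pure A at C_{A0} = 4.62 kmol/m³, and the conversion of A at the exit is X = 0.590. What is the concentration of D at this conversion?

C_A = C_{A0}(1−X) = 1.894 kmol/m³.
Along a PFR/batch, dC_U/dC_A = −r_U/(r_D+r_U) = −k₂/(k₂+k₁·C_A).
Integrating from C_{A0} to C_A: C_U = (1.53/1.81)·ln[(1.53+1.81·4.62)/(1.53+1.81·1.89)] = 0.8453·ln(9.892/4.959) = 0.5838 kmol/m³.
Then C_D = (C_{A0}−C_A) − C_U = 2.726 − 0.5838 = 2.142 kmol/m³.

2.14 kmol/m³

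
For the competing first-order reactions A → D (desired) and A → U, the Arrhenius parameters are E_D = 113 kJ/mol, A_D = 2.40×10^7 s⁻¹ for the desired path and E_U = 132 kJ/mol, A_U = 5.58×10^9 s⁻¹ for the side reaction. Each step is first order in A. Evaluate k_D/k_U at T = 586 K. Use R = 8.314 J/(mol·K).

k_D/k_U = (A_D/A_U)·exp[−(E_D−E_U)/(RT)] = (A_D/A_U)·exp[(E_U−E_D)/(RT)].
(E_U−E_D)/(RT) = (132−113)×10³/(8.314×586) = 19000/4872 = 3.900.
k_D/k_U = (2.40×10^7/5.58×10^9)·exp(3.900) = 0.004301 × 49.39 = 0.212.
Since E_D < E_U, lowering the temperature improves selectivity toward D.

0.212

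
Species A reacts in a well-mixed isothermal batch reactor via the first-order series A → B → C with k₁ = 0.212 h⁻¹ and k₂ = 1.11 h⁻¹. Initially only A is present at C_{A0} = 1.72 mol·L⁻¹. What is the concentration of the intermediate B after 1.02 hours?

0.196 mol·L⁻¹

Solving the coupled first-order balances gives C_B(t) = [k₁/(k₂−k₁)]·C_{A0}·(e^(−k₁t) − e^(−k₂t)).
e^(−k₁t) = e^(−0.212×1.02) = e^(−0.2162) = 0.8055; e^(−k₂t) = e^(−1.132) = 0.3223.
C_B = 0.212×1.72/(1.11−0.212) × (0.8055−0.3223) = 0.4061×0.4832 = 0.1962 mol·L⁻¹.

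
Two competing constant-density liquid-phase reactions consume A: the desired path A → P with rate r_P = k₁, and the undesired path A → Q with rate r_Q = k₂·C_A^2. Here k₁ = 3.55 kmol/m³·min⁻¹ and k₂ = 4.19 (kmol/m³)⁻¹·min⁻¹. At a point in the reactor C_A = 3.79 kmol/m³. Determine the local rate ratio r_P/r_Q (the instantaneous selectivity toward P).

S_{P/Q} = r_P/r_Q = (k₁)/(k₂·C_A^2) = (k₁/k₂)·C_A^-2.
= (3.55) / (4.19×3.790^2) = 3.550/60.19 = 0.0590.
The undesired path is higher order in A, so low C_A (CSTR or dilute feed) favours P.

0.0590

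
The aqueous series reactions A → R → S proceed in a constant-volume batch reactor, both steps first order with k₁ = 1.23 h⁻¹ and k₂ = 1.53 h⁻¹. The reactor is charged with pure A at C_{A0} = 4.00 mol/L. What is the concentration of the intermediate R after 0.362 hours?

1.08 mol/L

For first-order series with pure A initially, C_R(t) = k₁C_{A0}/(k₂−k₁)·(e^(−k₁t) − e^(−k₂t)).
e^(−k₁t) = e^(−1.23×0.362) = e^(−0.4453) = 0.6407; e^(−k₂t) = e^(−0.5539) = 0.5747.
C_R = 1.23×4.00/(1.53−1.23) × (0.6407−0.5747) = 16.40×0.06593 = 1.081 mol/L.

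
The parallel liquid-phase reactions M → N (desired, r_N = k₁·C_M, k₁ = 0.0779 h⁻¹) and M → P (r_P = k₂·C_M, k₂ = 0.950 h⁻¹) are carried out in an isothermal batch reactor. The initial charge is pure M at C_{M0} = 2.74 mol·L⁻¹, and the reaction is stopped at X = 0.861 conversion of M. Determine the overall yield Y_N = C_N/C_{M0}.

0.0653

C_M = C_{M0}(1−X) = 0.3809 mol·L⁻¹.
Both paths are first order in M, so the instantaneous fraction to N is constant: dC_N/d(−C_M) = k₁/(k₁+k₂) = 0.07579.
C_N = 0.07579·(C_{M0}−C_M) = 0.07579×2.359 = 0.179 mol·L⁻¹.
Y_N = C_N/C_{M0} = 0.1788/2.74 = 0.0653.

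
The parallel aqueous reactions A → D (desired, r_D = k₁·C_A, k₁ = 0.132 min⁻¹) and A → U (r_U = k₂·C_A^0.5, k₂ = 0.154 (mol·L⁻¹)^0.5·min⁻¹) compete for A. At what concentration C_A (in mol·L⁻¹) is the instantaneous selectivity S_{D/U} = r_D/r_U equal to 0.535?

0.390 mol·L⁻¹

S_{D/U} = (k₁/k₂)·C_A^0.5 ⇒ C_A = (S·k₂/k₁)^(2).
= (0.535×0.154/0.132)^(2) = (0.6242)^(2) = 0.390 mol·L⁻¹.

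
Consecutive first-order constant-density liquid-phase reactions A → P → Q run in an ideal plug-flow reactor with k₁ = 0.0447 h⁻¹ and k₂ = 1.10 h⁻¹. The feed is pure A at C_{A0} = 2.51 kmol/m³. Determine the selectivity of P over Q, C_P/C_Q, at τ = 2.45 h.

Solving the coupled first-order balances gives C_P(τ) = [k₁/(k₂−k₁)]·C_{A0}·(e^(−k₁τ) − e^(−k₂τ)).
e^(−k₁τ) = e^(−0.0447×2.45) = e^(−0.1095) = 0.8963; e^(−k₂τ) = e^(−2.695) = 0.06754.
C_P = 0.0447×2.51/(1.10−0.0447) × (0.8963−0.06754) = 0.1063×0.8287 = 0.08811 kmol/m³.
C_A = C_{A0}e^(−k₁τ) = 2.250 kmol/m³, so C_Q = C_{A0}−C_A−C_P = 0.1723 kmol/m³; C_P/C_Q = 0.511.

0.511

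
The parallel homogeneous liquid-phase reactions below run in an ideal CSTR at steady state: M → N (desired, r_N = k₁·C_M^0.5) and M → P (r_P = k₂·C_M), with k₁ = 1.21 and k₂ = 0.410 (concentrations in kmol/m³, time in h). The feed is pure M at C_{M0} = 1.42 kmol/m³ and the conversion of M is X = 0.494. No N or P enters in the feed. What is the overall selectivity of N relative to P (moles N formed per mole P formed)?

3.48

Exit C_M = C_{M0}(1−X) = 1.42×0.506 = 0.7185 kmol/m³.
Rates in a CSTR are evaluated at the outlet concentration: r_N = 1.21×0.7185^0.5 = 1.026, r_P = 0.410×0.7185 = 0.2946.
Overall selectivity = C_N/C_P = r_Nτ/(r_Pτ) = r_N/r_P = 3.48.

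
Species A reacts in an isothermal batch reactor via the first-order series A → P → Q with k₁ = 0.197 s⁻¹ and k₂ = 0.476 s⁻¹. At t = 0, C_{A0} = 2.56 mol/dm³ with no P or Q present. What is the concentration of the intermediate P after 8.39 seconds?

Solving the coupled first-order balances gives C_P(t) = [k₁/(k₂−k₁)]·C_{A0}·(e^(−k₁t) − e^(−k₂t)).
e^(−k₁t) = e^(−0.197×8.39) = e^(−1.653) = 0.1915; e^(−k₂t) = e^(−3.994) = 0.01843.
C_P = 0.197×2.56/(0.476−0.197) × (0.1915−0.01843) = 1.808×0.1731 = 0.3128 mol/dm³.

0.313 mol/dm³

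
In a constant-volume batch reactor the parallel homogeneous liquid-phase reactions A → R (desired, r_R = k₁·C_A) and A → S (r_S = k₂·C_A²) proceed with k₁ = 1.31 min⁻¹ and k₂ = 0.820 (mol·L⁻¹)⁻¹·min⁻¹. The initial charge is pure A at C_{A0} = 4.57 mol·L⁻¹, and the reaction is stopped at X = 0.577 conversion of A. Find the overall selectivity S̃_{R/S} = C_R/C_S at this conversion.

0.510

C_A = C_{A0}(1−X) = 1.933 mol·L⁻¹.
Along a PFR/batch, dC_R/dC_A = −r_R/(r_R+r_S) = −k₁/(k₁+k₂·C_A).
Integrating from C_{A0} to C_A: C_R = (1.31/0.820)·ln[(1.31+0.820·4.57)/(1.31+0.820·1.93)] = 1.598·ln(5.057/2.895) = 0.8911 mol·L⁻¹.
C_S = (C_{A0}−C_A)−C_R = 1.746 mol·L⁻¹; S̃_{R/S} = 0.8911/1.746 = 0.510.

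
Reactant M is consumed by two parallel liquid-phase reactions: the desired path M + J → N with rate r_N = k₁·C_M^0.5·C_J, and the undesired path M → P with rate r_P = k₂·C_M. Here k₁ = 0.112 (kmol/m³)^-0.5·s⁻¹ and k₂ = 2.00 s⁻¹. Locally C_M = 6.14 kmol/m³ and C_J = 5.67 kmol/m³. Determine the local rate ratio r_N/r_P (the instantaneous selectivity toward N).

0.128

S_{N/P} = r_N/r_P = (k₁·C_M^0.5·C_J)/(k₂·C_M) = (k₁/k₂)·C_M^-0.5·C_J.
= (0.112×6.140^0.5×5.670) / (2.00×6.140) = 1.574/12.28 = 0.128.
The undesired path is higher order in M, so low C_M (CSTR or dilute feed) favours N.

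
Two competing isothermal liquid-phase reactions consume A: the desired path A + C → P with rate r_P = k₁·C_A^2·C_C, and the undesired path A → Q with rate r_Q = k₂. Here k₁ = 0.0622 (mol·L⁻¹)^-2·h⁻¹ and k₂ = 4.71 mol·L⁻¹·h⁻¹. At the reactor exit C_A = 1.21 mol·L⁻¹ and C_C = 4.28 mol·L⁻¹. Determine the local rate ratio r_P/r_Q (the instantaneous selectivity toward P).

S_{P/Q} = r_P/r_Q = (k₁·C_A^2·C_C)/(k₂) = (k₁/k₂)·C_A^2·C_C.
= (0.0622×1.210^2×4.280) / (4.71) = 0.3898/4.710 = 0.0828.

0.0828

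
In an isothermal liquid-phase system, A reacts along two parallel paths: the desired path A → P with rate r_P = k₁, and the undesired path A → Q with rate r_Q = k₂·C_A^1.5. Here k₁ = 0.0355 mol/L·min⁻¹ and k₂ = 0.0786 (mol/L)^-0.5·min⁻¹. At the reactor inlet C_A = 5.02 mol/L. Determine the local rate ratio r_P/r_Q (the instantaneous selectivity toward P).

S_{P/Q} = r_P/r_Q = (k₁)/(k₂·C_A^1.5) = (k₁/k₂)·C_A^-1.5.
= (0.0355) / (0.0786×5.020^1.5) = 0.03550/0.8841 = 0.0402.

0.0402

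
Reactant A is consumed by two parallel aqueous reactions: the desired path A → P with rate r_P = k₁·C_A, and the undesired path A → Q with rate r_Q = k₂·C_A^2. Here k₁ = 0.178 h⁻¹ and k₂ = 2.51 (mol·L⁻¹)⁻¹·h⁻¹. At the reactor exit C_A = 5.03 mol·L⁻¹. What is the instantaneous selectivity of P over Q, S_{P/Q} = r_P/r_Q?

S_{P/Q} = r_P/r_Q = (k₁·C_A)/(k₂·C_A^2) = (k₁/k₂)·C_A⁻¹.
= (0.178×5.030) / (2.51×5.030^2) = 0.8953/63.51 = 0.0141.

0.0141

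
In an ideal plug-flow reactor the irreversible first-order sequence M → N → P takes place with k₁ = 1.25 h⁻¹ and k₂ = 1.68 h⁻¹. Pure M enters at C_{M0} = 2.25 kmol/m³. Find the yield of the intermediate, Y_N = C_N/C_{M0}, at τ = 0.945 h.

The intermediate concentration in a first-order A→B→C sequence is C_N = k₁C_{M0}(e^(−k₁τ) − e^(−k₂τ))/(k₂−k₁).
e^(−k₁τ) = e^(−1.25×0.945) = e^(−1.181) = 0.3069; e^(−k₂τ) = e^(−1.588) = 0.2044.
C_N = 1.25×2.25/(1.68−1.25) × (0.3069−0.2044) = 6.541×0.1025 = 0.6703 kmol/m³.
Y_N = C_N/C_{M0} = 0.6703/2.25 = 0.298.

0.298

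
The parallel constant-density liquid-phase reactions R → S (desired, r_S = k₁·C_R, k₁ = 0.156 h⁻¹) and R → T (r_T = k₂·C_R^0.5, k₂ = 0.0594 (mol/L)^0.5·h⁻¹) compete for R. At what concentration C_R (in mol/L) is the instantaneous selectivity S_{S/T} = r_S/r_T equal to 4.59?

3.05 mol/L

S_{S/T} = (k₁/k₂)·C_R^0.5 ⇒ C_R = (S·k₂/k₁)^(2).
= (4.59×0.0594/0.156)^(2) = (1.748)^(2) = 3.05 mol/L.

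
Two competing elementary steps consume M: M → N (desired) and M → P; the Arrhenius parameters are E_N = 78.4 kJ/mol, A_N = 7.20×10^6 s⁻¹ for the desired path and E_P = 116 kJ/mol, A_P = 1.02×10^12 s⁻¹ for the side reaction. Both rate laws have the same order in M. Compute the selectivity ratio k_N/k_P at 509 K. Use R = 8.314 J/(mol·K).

Since both paths have the same order in M, the concentration cancels and S_{N/P} = k_N/k_P = (A_N/A_P)·exp[(E_P−E_N)/(RT)].
(E_P−E_N)/(RT) = (116−78.4)×10³/(8.314×509) = 37600/4232 = 8.885.
k_N/k_P = (7.20×10^6/1.02×10^12)·exp(8.885) = 7.059×10^-6 × 7223 = 0.0510.
Since E_N < E_P, lowering the temperature improves selectivity toward N.

0.0510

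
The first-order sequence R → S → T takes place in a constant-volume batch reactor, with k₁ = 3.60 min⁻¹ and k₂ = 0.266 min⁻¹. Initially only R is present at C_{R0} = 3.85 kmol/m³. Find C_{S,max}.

3.13 kmol/m³

Evaluating C_S at t_opt = ln(k₂/k₁)/(k₂−k₁) gives C_{S,max}/C_{R0} = (k₁/k₂)^[k₂/(k₂−k₁)].
= (3.60/0.266)^(0.266/(0.266−3.60)) = (13.53)^(-0.07978) = 0.8123.
C_{S,max} = 0.8123×3.85 = 3.13 kmol/m³.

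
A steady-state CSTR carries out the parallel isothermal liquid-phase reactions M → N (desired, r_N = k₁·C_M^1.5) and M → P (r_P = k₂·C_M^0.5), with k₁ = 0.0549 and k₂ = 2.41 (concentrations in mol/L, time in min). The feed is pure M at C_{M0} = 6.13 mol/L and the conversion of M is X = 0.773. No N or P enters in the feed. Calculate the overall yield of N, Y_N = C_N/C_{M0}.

0.0238

Exit C_M = C_{M0}(1−X) = 6.13×0.227 = 1.392 mol/L.
A CSTR operates uniformly at the exit composition, giving r_N = 0.09012 and r_P = 2.843 (each k·C_M^n at C_M = 1.392).
Fraction of consumed M going to N: r_N/(r_N+r_P) = 0.03072.
C_N = 0.03072·C_{M0}·X = 0.03072×6.13×0.773 = 0.146 mol/L; Y_N = C_N/C_{M0} = 0.0238.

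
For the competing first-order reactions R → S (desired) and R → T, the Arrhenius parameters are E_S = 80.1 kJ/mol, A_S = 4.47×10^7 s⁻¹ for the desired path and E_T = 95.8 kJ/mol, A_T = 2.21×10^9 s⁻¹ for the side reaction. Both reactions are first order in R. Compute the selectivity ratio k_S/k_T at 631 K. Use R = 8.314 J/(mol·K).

Since both paths have the same order in R, the concentration cancels and S_{S/T} = k_S/k_T = (A_S/A_T)·exp[(E_T−E_S)/(RT)].
(E_T−E_S)/(RT) = (95.8−80.1)×10³/(8.314×631) = 15700/5246 = 2.993.
k_S/k_T = (4.47×10^7/2.21×10^9)·exp(2.993) = 0.02023 × 19.94 = 0.403.

0.403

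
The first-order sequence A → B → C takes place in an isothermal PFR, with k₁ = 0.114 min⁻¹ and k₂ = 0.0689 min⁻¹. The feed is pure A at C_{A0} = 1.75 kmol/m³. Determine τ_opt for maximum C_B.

11.2 min

Setting dC_B/dτ = 0 gives τ_opt = ln(k₂/k₁)/(k₂−k₁).
= ln(0.0689/0.114)/(0.0689−0.114) = ln(0.6044)/-0.04510 = -0.5035/-0.04510 = 11.2 min.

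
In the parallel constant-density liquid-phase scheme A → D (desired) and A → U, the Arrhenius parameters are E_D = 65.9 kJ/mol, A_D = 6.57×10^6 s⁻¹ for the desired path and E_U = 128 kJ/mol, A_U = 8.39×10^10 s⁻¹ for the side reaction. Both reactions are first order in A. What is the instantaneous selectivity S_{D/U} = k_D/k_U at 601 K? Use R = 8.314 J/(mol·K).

19.6

Since both paths have the same order in A, the concentration cancels and S_{D/U} = k_D/k_U = (A_D/A_U)·exp[(E_U−E_D)/(RT)].
(E_U−E_D)/(RT) = (128−65.9)×10³/(8.314×601) = 62100/4997 = 12.43.
k_D/k_U = (6.57×10^6/8.39×10^10)·exp(12.43) = 7.831×10^-5 × 2.497×10^5 = 19.6.
Since E_D < E_U, lowering the temperature improves selectivity toward D.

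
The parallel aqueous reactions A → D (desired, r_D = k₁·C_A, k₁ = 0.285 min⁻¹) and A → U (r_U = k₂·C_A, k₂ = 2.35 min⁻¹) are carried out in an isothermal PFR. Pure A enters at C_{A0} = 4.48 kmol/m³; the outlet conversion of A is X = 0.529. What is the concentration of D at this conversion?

0.256 kmol/m³

C_A = C_{A0}(1−X) = 2.110 kmol/m³.
Both paths are first order in A, so the instantaneous fraction to D is constant: dC_D/d(−C_A) = k₁/(k₁+k₂) = 0.1082.
C_D = 0.1082·(C_{A0}−C_A) = 0.1082×2.370 = 0.256 kmol/m³.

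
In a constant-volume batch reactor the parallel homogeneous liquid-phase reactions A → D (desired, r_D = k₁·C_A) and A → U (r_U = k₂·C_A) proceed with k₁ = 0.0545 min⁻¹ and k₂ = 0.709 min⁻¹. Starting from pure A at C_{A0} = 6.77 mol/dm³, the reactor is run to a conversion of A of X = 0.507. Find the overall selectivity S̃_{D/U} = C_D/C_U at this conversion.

0.0769

C_A = C_{A0}(1−X) = 3.338 mol/dm³.
Both paths are first order in A, so the instantaneous fraction to D is constant: dC_D/d(−C_A) = k₁/(k₁+k₂) = 0.07138.
C_D = 0.07138·(C_{A0}−C_A) = 0.07138×3.432 = 0.245 mol/dm³.
C_U = (C_{A0}−C_A)−C_D = 3.187 mol/dm³; S̃_{D/U} = 0.2450/3.187 = 0.0769.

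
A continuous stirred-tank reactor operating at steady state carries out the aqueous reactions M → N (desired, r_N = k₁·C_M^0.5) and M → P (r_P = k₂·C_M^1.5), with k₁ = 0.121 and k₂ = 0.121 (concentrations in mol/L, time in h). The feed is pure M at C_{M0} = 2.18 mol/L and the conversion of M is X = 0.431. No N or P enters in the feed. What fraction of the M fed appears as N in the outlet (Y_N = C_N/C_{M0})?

Exit C_M = C_{M0}(1−X) = 2.18×0.569 = 1.240 mol/L.
In a CSTR the entire volume is at exit conditions, so r_N = 0.121×1.240^0.5 = 0.1348 and r_P = 0.121×1.240^1.5 = 0.1672.
Fraction of consumed M going to N: r_N/(r_N+r_P) = 0.4463.
C_N = 0.4463·C_{M0}·X = 0.4463×2.18×0.431 = 0.419 mol/L; Y_N = C_N/C_{M0} = 0.192.

0.192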